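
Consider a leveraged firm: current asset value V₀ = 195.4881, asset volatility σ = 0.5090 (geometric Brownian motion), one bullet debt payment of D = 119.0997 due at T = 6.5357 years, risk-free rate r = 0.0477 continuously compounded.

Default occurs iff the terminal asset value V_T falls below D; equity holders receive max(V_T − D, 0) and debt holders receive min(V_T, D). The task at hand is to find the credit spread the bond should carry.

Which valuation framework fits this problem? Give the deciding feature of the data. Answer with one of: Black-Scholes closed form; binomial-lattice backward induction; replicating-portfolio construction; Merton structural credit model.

Key observation: the asked-for credit quantity lives on the firm's capital structure — asset value, asset volatility, debt face 119.0997 — which is the structural model's domain.

framework: Merton structural credit model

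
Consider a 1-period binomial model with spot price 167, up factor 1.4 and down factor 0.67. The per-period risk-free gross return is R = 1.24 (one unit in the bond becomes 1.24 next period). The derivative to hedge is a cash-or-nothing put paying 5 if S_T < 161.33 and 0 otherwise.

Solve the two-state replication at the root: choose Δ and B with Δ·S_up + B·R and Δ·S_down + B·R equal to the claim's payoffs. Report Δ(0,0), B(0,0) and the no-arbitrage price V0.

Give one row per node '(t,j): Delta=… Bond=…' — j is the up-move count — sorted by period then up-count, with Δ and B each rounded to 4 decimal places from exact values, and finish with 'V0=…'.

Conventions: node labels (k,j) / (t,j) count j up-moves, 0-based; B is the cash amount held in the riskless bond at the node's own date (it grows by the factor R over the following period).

(0,0): Delta=-0.0410 Bond=7.7331
V0=0.8838

Under the risk-neutral measure, an up-move has probability p* = (R−d)/(u−d) = 0.7808 and values discount at R = 1.24.
Terminal payoffs: V(1,0)=5.0000, V(1,1)=0.0000
(0,0): S=167.0000. Δ = (V_up−V_dn)/(S_up−S_dn) = (0.0000−5.0000)/(233.8000−111.8900) = -0.0410. V = [p*·0.0000 + (1−p*)·5.0000]/1.24 = 0.8838. B = V − Δ·S = 7.7331.
Verification: the root portfolio costs Δ(0,0)·S0 + B(0,0) = 0.8838, matching V0.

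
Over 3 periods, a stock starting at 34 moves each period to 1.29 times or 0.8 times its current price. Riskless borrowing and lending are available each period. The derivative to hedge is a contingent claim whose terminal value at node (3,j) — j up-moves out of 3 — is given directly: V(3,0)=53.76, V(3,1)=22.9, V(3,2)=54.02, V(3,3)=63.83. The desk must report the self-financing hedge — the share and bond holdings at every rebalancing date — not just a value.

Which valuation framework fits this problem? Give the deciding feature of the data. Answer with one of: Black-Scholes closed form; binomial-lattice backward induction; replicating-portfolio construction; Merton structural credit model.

Key observation: a price alone would not answer the question — the per-node share/bond construction on the spot-34, 1.29/0.8 tree is required, and only the replicating-portfolio method yields it.

framework: replicating-portfolio construction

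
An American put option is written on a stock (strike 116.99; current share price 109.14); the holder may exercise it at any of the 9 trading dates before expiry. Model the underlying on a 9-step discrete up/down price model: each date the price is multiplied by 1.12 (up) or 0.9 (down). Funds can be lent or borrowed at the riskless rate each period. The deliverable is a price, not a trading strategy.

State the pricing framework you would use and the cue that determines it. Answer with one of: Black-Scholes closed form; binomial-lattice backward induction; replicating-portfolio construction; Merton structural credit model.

framework: binomial-lattice backward induction

Key observation: the put (strike 116.99 on spot 109.14) is American-style on a 9-step discrete price model, so the early-exercise decision at every node requires stepwise backward valuation — a closed form cannot price the exercise right.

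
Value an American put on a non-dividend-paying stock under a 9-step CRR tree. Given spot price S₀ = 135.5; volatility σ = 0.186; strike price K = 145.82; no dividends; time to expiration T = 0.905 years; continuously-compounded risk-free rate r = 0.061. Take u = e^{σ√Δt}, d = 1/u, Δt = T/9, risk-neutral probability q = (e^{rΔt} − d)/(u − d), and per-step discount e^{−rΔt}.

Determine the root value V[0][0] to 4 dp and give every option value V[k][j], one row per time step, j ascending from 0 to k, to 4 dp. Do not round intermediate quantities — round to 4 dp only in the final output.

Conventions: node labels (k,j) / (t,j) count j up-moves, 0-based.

Δt=0.10056, u=1.06076, d=0.94272, q=0.53739, disc=e^(-rΔt)=0.99388
k=9 terminal: V=max(K-S,0) → 66.1305 56.1532 44.9266 32.2945 18.0809 2.0876 0.0000 0.0000 0.0000 0.0000
k=8: j=0 S=84.5311 intr=61.2889 cont=60.3972 V=61.2889[EX]; j=1 S=95.1146 intr=50.7054 cont=49.8137 V=50.7054[EX]; j=2 S=107.0232 intr=38.7968 cont=37.9051 V=38.7968[EX]; j=3 S=120.4228 intr=25.3972 cont=24.5055 V=25.3972[EX]; j=4 S=135.5000 intr=10.3200 cont=9.4283 V=10.3200[EX]; j=5 S=152.4649 intr=0.0000 cont=0.9599 V=0.9599[hold]; j=6 S=171.5539 intr=0.0000 cont=0.0000 V=0.0000[hold]; j=7 S=193.0329 intr=0.0000 cont=0.0000 V=0.0000[hold]; j=8 S=217.2011 intr=0.0000 cont=0.0000 V=0.0000[hold]
k=7: j=0 S=89.6668 intr=56.1532 cont=55.2615 V=56.1532[EX]; j=1 S=100.8934 intr=44.9266 cont=44.0349 V=44.9266[EX]; j=2 S=113.5255 intr=32.2945 cont=31.4028 V=32.2945[EX]; j=3 S=127.7391 intr=18.0809 cont=17.1892 V=18.0809[EX]; j=4 S=143.7324 intr=2.0876 cont=5.2576 V=5.2576[hold]; j=5 S=161.7280 intr=0.0000 cont=0.4413 V=0.4413[hold]; j=6 S=181.9768 intr=0.0000 cont=0.0000 V=0.0000[hold]; j=7 S=204.7608 intr=0.0000 cont=0.0000 V=0.0000[hold]
k=6: j=0 S=95.1146 intr=50.7054 cont=49.8137 V=50.7054[EX]; j=1 S=107.0232 intr=38.7968 cont=37.9051 V=38.7968[EX]; j=2 S=120.4228 intr=25.3972 cont=24.5055 V=25.3972[EX]; j=3 S=135.5000 intr=10.3200 cont=11.1214 V=11.1214[hold]; j=4 S=152.4649 intr=0.0000 cont=2.6531 V=2.6531[hold]; j=5 S=171.5539 intr=0.0000 cont=0.2029 V=0.2029[hold]; j=6 S=193.0329 intr=0.0000 cont=0.0000 V=0.0000[hold]
k=5: j=0 S=100.8934 intr=44.9266 cont=44.0349 V=44.9266[EX]; j=1 S=113.5255 intr=32.2945 cont=31.4028 V=32.2945[EX]; j=2 S=127.7391 intr=18.0809 cont=17.6172 V=18.0809[EX]; j=3 S=143.7324 intr=2.0876 cont=6.5305 V=6.5305[hold]; j=4 S=161.7280 intr=0.0000 cont=1.3282 V=1.3282[hold]; j=5 S=181.9768 intr=0.0000 cont=0.0933 V=0.0933[hold]
k=4: j=0 S=107.0232 intr=38.7968 cont=37.9051 V=38.7968[EX]; j=1 S=120.4228 intr=25.3972 cont=24.5055 V=25.3972[EX]; j=2 S=135.5000 intr=10.3200 cont=11.8012 V=11.8012[hold]; j=3 S=152.4649 intr=0.0000 cont=3.7120 V=3.7120[hold]; j=4 S=171.5539 intr=0.0000 cont=0.6605 V=0.6605[hold]
k=3: j=0 S=113.5255 intr=32.2945 cont=31.4028 V=32.2945[EX]; j=1 S=127.7391 intr=18.0809 cont=17.9803 V=18.0809[EX]; j=2 S=143.7324 intr=2.0876 cont=7.4086 V=7.4086[hold]; j=3 S=161.7280 intr=0.0000 cont=2.0595 V=2.0595[hold]
k=2: j=0 S=120.4228 intr=25.3972 cont=24.5055 V=25.3972[EX]; j=1 S=135.5000 intr=10.3200 cont=12.2702 V=12.2702[hold]; j=2 S=152.4649 intr=0.0000 cont=4.5063 V=4.5063[hold]
k=1: j=0 S=127.7391 intr=18.0809 cont=18.2308 V=18.2308[hold]; j=1 S=143.7324 intr=2.0876 cont=8.0485 V=8.0485[hold]
k=0: j=0 S=135.5000 intr=10.3200 cont=12.6809 V=12.6809[hold]

price = 12.6809
tree:
12.6809
18.2308 8.0485
25.3972 12.2702 4.5063
32.2945 18.0809 7.4086 2.0595
38.7968 25.3972 11.8012 3.7120 0.6605
44.9266 32.2945 18.0809 6.5305 1.3282 0.0933
50.7054 38.7968 25.3972 11.1214 2.6531 0.2029 0.0000
56.1532 44.9266 32.2945 18.0809 5.2576 0.4413 0.0000 0.0000
61.2889 50.7054 38.7968 25.3972 10.3200 0.9599 0.0000 0.0000 0.0000
66.1305 56.1532 44.9266 32.2945 18.0809 2.0876 0.0000 0.0000 0.0000 0.0000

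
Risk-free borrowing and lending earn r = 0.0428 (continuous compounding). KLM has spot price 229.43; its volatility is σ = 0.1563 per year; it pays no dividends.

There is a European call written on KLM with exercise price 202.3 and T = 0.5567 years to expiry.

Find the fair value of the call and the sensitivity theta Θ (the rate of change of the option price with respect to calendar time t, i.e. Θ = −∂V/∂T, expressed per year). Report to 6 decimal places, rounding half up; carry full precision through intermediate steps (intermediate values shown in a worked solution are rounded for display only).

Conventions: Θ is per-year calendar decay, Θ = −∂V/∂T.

price = 33.062519
Θ = -11.419545

σ√T = 0.1563·√0.5567 = 0.116619
d₁ = (ln(S/K) + (r+σ²/2)T) / (σ√T) = (ln(229.43/202.3) + (0.0428+0.1563²/2)·0.5567) / 0.116619 = (0.125846 + 0.030627) / 0.116619 = 1.341744
d₂ = d₁ − σ√T = 1.341744 − 0.116619 = 1.225125
e^{−rT} = 0.976455
N(d₁) = 0.910161,  N(d₂) = 0.889736
Call price V = S·N(d₁) − K·e^{−rT}·N(d₂) = 208.818137 − 175.755618 = 33.062519
φ(d₁) = (1/√(2π))·e^{−d₁²/2} = 0.162175
Θ = −S·φ(d₁)·σ/(2√T) − r·K·e^{−rT}·N(d₂) = −3.897205 − 7.522340 = -11.419545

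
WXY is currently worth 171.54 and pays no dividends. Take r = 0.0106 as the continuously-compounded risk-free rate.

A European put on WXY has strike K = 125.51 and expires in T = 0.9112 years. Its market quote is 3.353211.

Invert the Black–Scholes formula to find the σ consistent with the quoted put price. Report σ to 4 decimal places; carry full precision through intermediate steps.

sigma = 0.3210

At σ = 0.3210 the Black–Scholes value reproduces the quote:
σ√T = 0.321·√0.9112 = 0.306416
d₁ = (ln(S/K) + (r+σ²/2)T) / (σ√T) = (ln(171.54/125.51) + (0.0106+0.321²/2)·0.9112) / 0.306416 = (0.312431 + 0.056604) / 0.306416 = 1.204359
d₂ = d₁ − σ√T = 1.204359 − 0.306416 = 0.897943
e^{−rT} = 0.990388
N(−d₁) = 0.114225,  N(−d₂) = 0.184608
V = K·e^{−rT}·N(−d₂) − S·N(−d₁) = 22.947441 − 19.594231 = 3.353211 (matching the quote); vega is positive throughout, so no other σ reproduces this price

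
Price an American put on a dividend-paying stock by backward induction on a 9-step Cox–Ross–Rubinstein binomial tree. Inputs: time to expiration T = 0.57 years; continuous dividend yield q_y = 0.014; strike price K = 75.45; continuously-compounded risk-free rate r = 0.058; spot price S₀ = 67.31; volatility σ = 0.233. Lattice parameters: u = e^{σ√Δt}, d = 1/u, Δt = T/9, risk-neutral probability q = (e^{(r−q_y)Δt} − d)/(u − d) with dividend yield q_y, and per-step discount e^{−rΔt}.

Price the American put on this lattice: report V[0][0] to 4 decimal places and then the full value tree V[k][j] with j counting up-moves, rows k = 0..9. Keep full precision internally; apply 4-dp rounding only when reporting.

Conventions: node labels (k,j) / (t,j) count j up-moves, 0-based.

price = 9.2314
tree:
9.2314
12.1711 6.4639
15.5884 8.9642 4.0999
18.9976 12.0331 6.0701 2.2299
22.2126 15.5884 8.6923 3.5858 0.9388
25.2446 18.9976 11.9734 5.5917 1.6777 0.2332
28.1038 22.2126 15.5884 8.3881 2.9359 0.4767 0.0000
30.8002 25.2446 18.9976 11.9734 4.9920 0.9747 0.0000 0.0000
33.3431 28.1038 22.2126 15.5884 8.1400 1.9930 0.0000 0.0000 0.0000
35.7411 30.8002 25.2446 18.9976 11.9734 4.0751 0.0000 0.0000 0.0000 0.0000

Δt=0.06333, u=1.06039, d=0.94305, q=0.50913, disc=e^(-rΔt)=0.99633
k=9 terminal: V=max(K-S,0) → 35.7411 30.8002 25.2446 18.9976 11.9734 4.0751 0.0000 0.0000 0.0000 0.0000
k=8: j=0 S=42.1069 intr=33.3431 cont=33.1037 V=33.3431[EX]; j=1 S=47.3462 intr=28.1038 cont=27.8691 V=28.1038[EX]; j=2 S=53.2374 intr=22.2126 cont=21.9832 V=22.2126[EX]; j=3 S=59.8616 intr=15.5884 cont=15.3648 V=15.5884[EX]; j=4 S=67.3100 intr=8.1400 cont=7.9230 V=8.1400[EX]; j=5 S=75.6852 intr=0.0000 cont=1.9930 V=1.9930[hold]; j=6 S=85.1026 intr=0.0000 cont=0.0000 V=0.0000[hold]; j=7 S=95.6917 intr=0.0000 cont=0.0000 V=0.0000[hold]; j=8 S=107.5983 intr=0.0000 cont=0.0000 V=0.0000[hold]
k=7: j=0 S=44.6498 intr=30.8002 cont=30.5631 V=30.8002[EX]; j=1 S=50.2054 intr=25.2446 cont=25.0124 V=25.2446[EX]; j=2 S=56.4524 intr=18.9976 cont=18.7710 V=18.9976[EX]; j=3 S=63.4766 intr=11.9734 cont=11.7530 V=11.9734[EX]; j=4 S=71.3749 intr=4.0751 cont=4.9920 V=4.9920[hold]; j=5 S=80.2559 intr=0.0000 cont=0.9747 V=0.9747[hold]; j=6 S=90.2419 intr=0.0000 cont=0.0000 V=0.0000[hold]; j=7 S=101.4705 intr=0.0000 cont=0.0000 V=0.0000[hold]
k=6: j=0 S=47.3462 intr=28.1038 cont=27.8691 V=28.1038[EX]; j=1 S=53.2374 intr=22.2126 cont=21.9832 V=22.2126[EX]; j=2 S=59.8616 intr=15.5884 cont=15.3648 V=15.5884[EX]; j=3 S=67.3100 intr=8.1400 cont=8.3881 V=8.3881[hold]; j=4 S=75.6852 intr=0.0000 cont=2.9359 V=2.9359[hold]; j=5 S=85.1026 intr=0.0000 cont=0.4767 V=0.4767[hold]; j=6 S=95.6917 intr=0.0000 cont=0.0000 V=0.0000[hold]
k=5: j=0 S=50.2054 intr=25.2446 cont=25.0124 V=25.2446[EX]; j=1 S=56.4524 intr=18.9976 cont=18.7710 V=18.9976[EX]; j=2 S=63.4766 intr=11.9734 cont=11.8789 V=11.9734[EX]; j=3 S=71.3749 intr=4.0751 cont=5.5917 V=5.5917[hold]; j=4 S=80.2559 intr=0.0000 cont=1.6777 V=1.6777[hold]; j=5 S=90.2419 intr=0.0000 cont=0.2332 V=0.2332[hold]
k=4: j=0 S=53.2374 intr=22.2126 cont=21.9832 V=22.2126[EX]; j=1 S=59.8616 intr=15.5884 cont=15.3648 V=15.5884[EX]; j=2 S=67.3100 intr=8.1400 cont=8.6923 V=8.6923[hold]; j=3 S=75.6852 intr=0.0000 cont=3.5858 V=3.5858[hold]; j=4 S=85.1026 intr=0.0000 cont=0.9388 V=0.9388[hold]
k=3: j=0 S=56.4524 intr=18.9976 cont=18.7710 V=18.9976[EX]; j=1 S=63.4766 intr=11.9734 cont=12.0331 V=12.0331[hold]; j=2 S=71.3749 intr=4.0751 cont=6.0701 V=6.0701[hold]; j=3 S=80.2559 intr=0.0000 cont=2.2299 V=2.2299[hold]
k=2: j=0 S=59.8616 intr=15.5884 cont=15.3952 V=15.5884[EX]; j=1 S=67.3100 intr=8.1400 cont=8.9642 V=8.9642[hold]; j=2 S=75.6852 intr=0.0000 cont=4.0999 V=4.0999[hold]
k=1: j=0 S=63.4766 intr=11.9734 cont=12.1711 V=12.1711[hold]; j=1 S=71.3749 intr=4.0751 cont=6.4639 V=6.4639[hold]
k=0: j=0 S=67.3100 intr=8.1400 cont=9.2314 V=9.2314[hold]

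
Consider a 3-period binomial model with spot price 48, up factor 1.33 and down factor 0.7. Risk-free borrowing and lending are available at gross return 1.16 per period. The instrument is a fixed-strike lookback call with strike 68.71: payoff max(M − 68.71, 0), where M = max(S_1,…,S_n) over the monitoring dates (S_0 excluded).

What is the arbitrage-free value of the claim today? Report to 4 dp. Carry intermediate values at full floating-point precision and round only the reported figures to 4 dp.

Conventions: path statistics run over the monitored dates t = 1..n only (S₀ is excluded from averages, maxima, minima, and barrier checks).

price = 12.5200

With p* = (R−d)/(u−d) = 0.7302, sum probability × payoff across the paths and divide by R^3.
Enumerate all 2^3 = 8 price paths (U = up ×1.33, D = down ×0.7); each path with k up-moves has probability p*^k·(1−p*)^(3−k).
DDD: M=33.6000, payoff=0.0000, prob=0.019648
UDD: M=63.8400, payoff=0.0000, prob=0.053166
DUD: M=44.6880, payoff=0.0000, prob=0.053166
UUD: M=84.9072, payoff=16.1972, prob=0.143861
DDU: M=33.6000, payoff=0.0000, prob=0.053166
UDU: M=63.8400, payoff=0.0000, prob=0.143861
DUU: M=59.4350, payoff=0.0000, prob=0.143861
UUU: M=112.9266, payoff=44.2166, prob=0.389271
Price = Σ prob·payoff / R^3 = 19.542367 / 1.560896 = 12.5200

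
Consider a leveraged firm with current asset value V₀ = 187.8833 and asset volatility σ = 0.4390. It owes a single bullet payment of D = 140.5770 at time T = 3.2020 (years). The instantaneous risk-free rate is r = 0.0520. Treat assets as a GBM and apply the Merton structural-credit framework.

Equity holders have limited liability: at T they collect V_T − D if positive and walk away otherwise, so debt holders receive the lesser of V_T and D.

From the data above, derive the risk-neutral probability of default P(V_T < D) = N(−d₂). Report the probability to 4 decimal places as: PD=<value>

PD=0.4253

Apply the equity-as-call identities (strike 140.5770, horizon 3.2020 years):
d₁ = [ln(V₀/D) + (r + σ²/2)T] / (σ√T)
   = [ln(187.8833/140.5770) + (0.0520 + 0.5·0.4390²)·3.2020] / (0.4390·√3.2020)
   = [0.290066 + 0.475050] / 0.785552 = 0.973985
d₂ = d₁ − σ√T = 0.973985 − 0.785552 = 0.188432
risk-neutral PD = N(−d₂) = N(-0.188432) = 0.425269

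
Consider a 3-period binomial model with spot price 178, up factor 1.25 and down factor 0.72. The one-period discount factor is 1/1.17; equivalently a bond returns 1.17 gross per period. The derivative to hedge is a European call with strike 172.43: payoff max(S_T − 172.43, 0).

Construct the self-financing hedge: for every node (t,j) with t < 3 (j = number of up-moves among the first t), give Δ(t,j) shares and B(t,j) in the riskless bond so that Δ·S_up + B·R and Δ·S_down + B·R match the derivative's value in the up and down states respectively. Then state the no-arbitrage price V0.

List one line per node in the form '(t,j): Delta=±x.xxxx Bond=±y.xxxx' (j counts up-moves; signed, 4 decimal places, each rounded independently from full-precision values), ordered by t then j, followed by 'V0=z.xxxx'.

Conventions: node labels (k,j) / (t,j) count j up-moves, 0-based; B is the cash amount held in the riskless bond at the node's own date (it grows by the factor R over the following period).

(0,0): Delta=0.8781 Bond=-83.6603
(1,0): Delta=0.2972 Bond=-23.4411
(1,1): Delta=0.9375 Bond=-111.1166
(2,0): Delta=0.0000 Bond=0.0000
(2,1): Delta=0.3277 Bond=-32.3019
(2,2): Delta=1.0000 Bond=-147.3761
V0=72.6359

The replicating-portfolio and risk-neutral prices coincide; use p* = (1.17−0.72)/(1.25−0.72) = 0.8491 for the latter.
Payoffs at expiry: V(3,0)=0.0000, V(3,1)=0.0000, V(3,2)=27.8200, V(3,3)=175.2262
(2,0): S=92.2752. Δ = (V_up−V_dn)/(S_up−S_dn) = (0.0000−0.0000)/(115.3440−66.4381) = 0.0000. V = [p*·0.0000 + (1−p*)·0.0000]/1.17 = 0.0000. B = V − Δ·S = 0.0000.
(2,1): S=160.2000. Δ = (V_up−V_dn)/(S_up−S_dn) = (27.8200−0.0000)/(200.2500−115.3440) = 0.3277. V = [p*·27.8200 + (1−p*)·0.0000]/1.17 = 20.1887. B = V − Δ·S = -32.3019.
(2,2): S=278.1250. Δ = (V_up−V_dn)/(S_up−S_dn) = (175.2262−27.8200)/(347.6562−200.2500) = 1.0000. V = [p*·175.2262 + (1−p*)·27.8200]/1.17 = 130.7489. B = V − Δ·S = -147.3761.
(1,0): S=128.1600. Δ = (V_up−V_dn)/(S_up−S_dn) = (20.1887−0.0000)/(160.2000−92.2752) = 0.2972. V = [p*·20.1887 + (1−p*)·0.0000]/1.17 = 14.6507. B = V − Δ·S = -23.4411.
(1,1): S=222.5000. Δ = (V_up−V_dn)/(S_up−S_dn) = (130.7489−20.1887)/(278.1250−160.2000) = 0.9375. V = [p*·130.7489 + (1−p*)·20.1887]/1.17 = 97.4877. B = V − Δ·S = -111.1166.
(0,0): S=178.0000. Δ = (V_up−V_dn)/(S_up−S_dn) = (97.4877−14.6507)/(222.5000−128.1600) = 0.8781. V = [p*·97.4877 + (1−p*)·14.6507]/1.17 = 72.6359. B = V − Δ·S = -83.6603.
Check: Δ(0,0)·S0 + B(0,0) = 72.6359 = V0.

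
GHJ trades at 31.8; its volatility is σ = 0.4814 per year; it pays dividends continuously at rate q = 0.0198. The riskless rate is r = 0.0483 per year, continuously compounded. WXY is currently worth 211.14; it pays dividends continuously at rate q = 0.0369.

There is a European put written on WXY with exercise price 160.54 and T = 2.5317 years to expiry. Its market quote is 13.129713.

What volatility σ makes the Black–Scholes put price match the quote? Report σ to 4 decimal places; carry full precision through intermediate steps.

sigma = 0.3089

At σ = 0.3089 the Black–Scholes value reproduces the quote:
σ√T = 0.3089·√2.5317 = 0.491501
d₁ = (ln(S/K) + (r−q+σ²/2)T) / (σ√T) = (ln(211.14/160.54) + (0.0483−0.0369+0.3089²/2)·2.5317) / 0.491501 = (0.273978 + 0.149648) / 0.491501 = 0.861904
d₂ = d₁ − σ√T = 0.861904 − 0.491501 = 0.370403
e^{−rT} = 0.884900
e^{−qT} = 0.910811
N(−d₁) = 0.194370,  N(−d₂) = 0.355541
V = K·e^{−rT}·N(−d₂) − S·e^{−qT}·N(−d₁) = 50.508807 − 37.379093 = 13.129713 (the quoted price), and the Black–Scholes price is strictly increasing in σ, so σ is unique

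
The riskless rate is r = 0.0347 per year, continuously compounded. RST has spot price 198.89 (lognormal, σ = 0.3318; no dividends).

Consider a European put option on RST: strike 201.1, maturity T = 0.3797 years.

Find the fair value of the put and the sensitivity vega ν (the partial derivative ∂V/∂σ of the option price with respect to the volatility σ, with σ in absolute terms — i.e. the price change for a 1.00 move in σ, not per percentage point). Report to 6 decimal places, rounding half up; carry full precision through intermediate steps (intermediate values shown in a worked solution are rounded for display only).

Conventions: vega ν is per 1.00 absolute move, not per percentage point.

σ√T = 0.3318·√0.3797 = 0.204455
d₁ = (ln(S/K) + (r+σ²/2)T) / (σ√T) = (ln(198.89/201.1) + (0.0347+0.3318²/2)·0.3797) / 0.204455 = (-0.011050 + 0.034076) / 0.204455 = 0.112622
d₂ = d₁ − σ√T = 0.112622 − 0.204455 = -0.091833
e^{−rT} = 0.986911
N(−d₁) = 0.455165,  N(−d₂) = 0.536585
Put price V = K·e^{−rT}·N(−d₂) − S·N(−d₁) = 106.494736 − 90.527811 = 15.966925
φ(d₁) = (1/√(2π))·e^{−d₁²/2} = 0.396420
ν = S·φ(d₁)·√T = 48.583533

price = 15.966925
ν = 48.583533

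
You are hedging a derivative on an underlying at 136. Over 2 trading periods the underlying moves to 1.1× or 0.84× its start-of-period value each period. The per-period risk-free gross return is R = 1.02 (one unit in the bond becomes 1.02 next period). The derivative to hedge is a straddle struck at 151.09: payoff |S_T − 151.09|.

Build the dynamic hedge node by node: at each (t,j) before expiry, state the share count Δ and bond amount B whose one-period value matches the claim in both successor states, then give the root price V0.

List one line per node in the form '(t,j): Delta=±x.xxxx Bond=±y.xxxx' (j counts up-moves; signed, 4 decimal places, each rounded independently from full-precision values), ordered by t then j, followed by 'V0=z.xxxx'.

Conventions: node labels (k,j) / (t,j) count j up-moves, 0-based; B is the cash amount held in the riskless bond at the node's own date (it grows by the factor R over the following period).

Under the risk-neutral measure, an up-move has probability p* = (R−d)/(u−d) = 0.6923 and values discount at R = 1.02.
At maturity the claim pays: V(2,0)=55.1284, V(2,1)=25.4260, V(2,2)=13.4700
Node (1,0) S=114.2400: V=(p*·25.4260+(1−p*)·55.1284)/1.02=33.8875; Δ=(25.4260−55.1284)/(125.6640−95.9616)=-1.0000; B=V−Δ·S=148.1275
Node (1,1) S=149.6000: V=(p*·13.4700+(1−p*)·25.4260)/1.02=16.8125; Δ=(13.4700−25.4260)/(164.5600−125.6640)=-0.3074; B=V−Δ·S=62.7971
Node (0,0) S=136.0000: V=(p*·16.8125+(1−p*)·33.8875)/1.02=21.6337; Δ=(16.8125−33.8875)/(149.6000−114.2400)=-0.4829; B=V−Δ·S=87.3065
Sanity check at the root: Δ(0,0)·S0 + B(0,0) reproduces V0 = 21.6337.

(0,0): Delta=-0.4829 Bond=87.3065
(1,0): Delta=-1.0000 Bond=148.1275
(1,1): Delta=-0.3074 Bond=62.7971
V0=21.6337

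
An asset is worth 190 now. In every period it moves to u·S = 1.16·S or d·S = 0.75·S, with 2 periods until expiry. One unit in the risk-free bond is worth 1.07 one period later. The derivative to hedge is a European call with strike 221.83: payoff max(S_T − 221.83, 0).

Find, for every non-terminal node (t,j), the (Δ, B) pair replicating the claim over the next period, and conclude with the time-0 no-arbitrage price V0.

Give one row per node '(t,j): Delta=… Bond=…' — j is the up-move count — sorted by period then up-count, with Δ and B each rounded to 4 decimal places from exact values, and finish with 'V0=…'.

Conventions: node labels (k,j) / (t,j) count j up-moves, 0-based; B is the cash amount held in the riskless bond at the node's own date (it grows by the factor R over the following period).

Risk-neutral probability p* = (R−d)/(u−d) = (1.07−0.75)/(1.16−0.75) = 0.7805.
Terminal payoffs: V(2,0)=0.0000, V(2,1)=0.0000, V(2,2)=33.8340
(1,0): S=142.5000. Δ = (V_up−V_dn)/(S_up−S_dn) = (0.0000−0.0000)/(165.3000−106.8750) = 0.0000. V = [p*·0.0000 + (1−p*)·0.0000]/1.07 = 0.0000. B = V − Δ·S = 0.0000.
(1,1): S=220.4000. Δ = (V_up−V_dn)/(S_up−S_dn) = (33.8340−0.0000)/(255.6640−165.3000) = 0.3744. V = [p*·33.8340 + (1−p*)·0.0000]/1.07 = 24.6795. B = V − Δ·S = -57.8425.
(0,0): S=190.0000. Δ = (V_up−V_dn)/(S_up−S_dn) = (24.6795−0.0000)/(220.4000−142.5000) = 0.3168. V = [p*·24.6795 + (1−p*)·0.0000]/1.07 = 18.0019. B = V − Δ·S = -42.1919.
Verification: the root portfolio costs Δ(0,0)·S0 + B(0,0) = 18.0019, matching V0.

(0,0): Delta=0.3168 Bond=-42.1919
(1,0): Delta=0.0000 Bond=0.0000
(1,1): Delta=0.3744 Bond=-57.8425
V0=18.0019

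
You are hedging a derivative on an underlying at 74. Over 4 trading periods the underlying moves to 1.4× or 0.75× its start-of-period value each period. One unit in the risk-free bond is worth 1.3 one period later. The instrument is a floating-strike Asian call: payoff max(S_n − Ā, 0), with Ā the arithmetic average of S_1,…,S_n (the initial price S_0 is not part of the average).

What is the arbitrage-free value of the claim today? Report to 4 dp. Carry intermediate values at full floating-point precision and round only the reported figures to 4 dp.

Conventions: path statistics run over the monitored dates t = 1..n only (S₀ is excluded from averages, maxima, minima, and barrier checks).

price = 22.1912

Risk-neutral up-probability p* = (R−d)/(u−d) = (1.3−0.75)/(1.4−0.75) = 0.8462; the claim prices as the p*-weighted sum of path payoffs discounted by R^4.
Enumerate all 2^4 = 16 price paths (U = up ×1.4, D = down ×0.75); each path with k up-moves has probability p*^k·(1−p*)^(4−k).
DDDD: Ā=37.9395, payoff=0.0000, prob=0.000560
UDDD: Ā=70.8203, payoff=0.0000, prob=0.003081
DUDD: Ā=58.7953, payoff=0.0000, prob=0.003081
UUDD: Ā=109.7512, payoff=0.0000, prob=0.016946
DDUD: Ā=49.7766, payoff=0.0000, prob=0.003081
UDUD: Ā=92.9163, payoff=0.0000, prob=0.016946
DUUD: Ā=80.8912, payoff=0.6937, prob=0.016946
UUUD: Ā=150.9970, payoff=1.2950, prob=0.093204
DDDU: Ā=43.0125, payoff=0.6937, prob=0.003081
UDDU: Ā=80.2900, payoff=1.2950, prob=0.016946
DUDU: Ā=68.2650, payoff=13.3200, prob=0.016946
UUDU: Ā=127.4280, payoff=24.8640, prob=0.093204
DDUU: Ā=59.2463, payoff=22.3388, prob=0.016946
UDUU: Ā=110.5930, payoff=41.6990, prob=0.093204
DUUU: Ā=98.5680, payoff=53.7240, prob=0.093204
UUUU: Ā=183.9936, payoff=100.2848, prob=0.512622
Price = Σ prob·payoff / R^4 = 63.380256 / 2.856100 = 22.1912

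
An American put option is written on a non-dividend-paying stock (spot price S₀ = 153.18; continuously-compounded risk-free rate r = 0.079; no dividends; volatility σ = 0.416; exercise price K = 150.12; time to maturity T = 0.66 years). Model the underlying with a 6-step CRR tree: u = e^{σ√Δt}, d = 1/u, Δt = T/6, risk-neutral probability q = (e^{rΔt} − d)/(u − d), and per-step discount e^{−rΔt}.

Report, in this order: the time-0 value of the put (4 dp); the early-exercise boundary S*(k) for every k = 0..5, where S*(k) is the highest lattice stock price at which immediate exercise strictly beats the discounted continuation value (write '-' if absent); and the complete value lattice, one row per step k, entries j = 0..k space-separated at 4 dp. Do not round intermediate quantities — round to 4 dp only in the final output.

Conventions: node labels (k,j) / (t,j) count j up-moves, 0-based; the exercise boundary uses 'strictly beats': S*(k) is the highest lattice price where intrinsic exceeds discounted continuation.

Δt=0.11000  u=1.14794  d=0.87112  q=0.49709  discount=0.99135
step 6 (expiry): payoffs max(K−S,0) = 83.1808 61.9094 33.8784 0.0000 0.0000 0.0000 0.0000
step 5: (k=5,j=0): S=76.8423, K−S=73.2777, hold=71.9788 ⇒ V=73.2777 exercise | (k=5,j=1): S=101.2608, K−S=48.8592, hold=47.5604 ⇒ V=48.8592 exercise | (k=5,j=2): S=133.4387, K−S=16.6813, hold=16.8904 ⇒ V=16.8904 continue | (k=5,j=3): S=175.8419, K−S=0.0000, hold=0.0000 ⇒ V=0.0000 continue | (k=5,j=4): S=231.7197, K−S=0.0000, hold=0.0000 ⇒ V=0.0000 continue | (k=5,j=5): S=305.3540, K−S=0.0000, hold=0.0000 ⇒ V=0.0000 continue  boundary S*=101.2608
step 4: (k=4,j=0): S=88.2106, K−S=61.9094, hold=60.6105 ⇒ V=61.9094 exercise | (k=4,j=1): S=116.2416, K−S=33.8784, hold=32.6826 ⇒ V=33.8784 exercise | (k=4,j=2): S=153.1800, K−S=0.0000, hold=8.4208 ⇒ V=8.4208 continue | (k=4,j=3): S=201.8565, K−S=0.0000, hold=0.0000 ⇒ V=0.0000 continue | (k=4,j=4): S=266.0010, K−S=0.0000, hold=0.0000 ⇒ V=0.0000 continue  boundary S*=116.2416
step 3: (k=3,j=0): S=101.2608, K−S=48.8592, hold=47.5604 ⇒ V=48.8592 exercise | (k=3,j=1): S=133.4387, K−S=16.6813, hold=21.0401 ⇒ V=21.0401 continue | (k=3,j=2): S=175.8419, K−S=0.0000, hold=4.1983 ⇒ V=4.1983 continue | (k=3,j=3): S=231.7197, K−S=0.0000, hold=0.0000 ⇒ V=0.0000 continue  boundary S*=101.2608
step 2: (k=2,j=0): S=116.2416, K−S=33.8784, hold=34.7275 ⇒ V=34.7275 continue | (k=2,j=1): S=153.1800, K−S=0.0000, hold=12.5585 ⇒ V=12.5585 continue | (k=2,j=2): S=201.8565, K−S=0.0000, hold=2.0931 ⇒ V=2.0931 continue  boundary S*=-
step 1: (k=1,j=0): S=133.4387, K−S=16.6813, hold=23.5024 ⇒ V=23.5024 continue | (k=1,j=1): S=175.8419, K−S=0.0000, hold=7.2926 ⇒ V=7.2926 continue  boundary S*=-
step 0: (k=0,j=0): S=153.1800, K−S=0.0000, hold=15.3110 ⇒ V=15.3110 continue  boundary S*=-

price = 15.3110
boundary = - - - 101.2608 116.2416 101.2608
tree:
15.3110
23.5024 7.2926
34.7275 12.5585 2.0931
48.8592 21.0401 4.1983 0.0000
61.9094 33.8784 8.4208 0.0000 0.0000
73.2777 48.8592 16.8904 0.0000 0.0000 0.0000
83.1808 61.9094 33.8784 0.0000 0.0000 0.0000 0.0000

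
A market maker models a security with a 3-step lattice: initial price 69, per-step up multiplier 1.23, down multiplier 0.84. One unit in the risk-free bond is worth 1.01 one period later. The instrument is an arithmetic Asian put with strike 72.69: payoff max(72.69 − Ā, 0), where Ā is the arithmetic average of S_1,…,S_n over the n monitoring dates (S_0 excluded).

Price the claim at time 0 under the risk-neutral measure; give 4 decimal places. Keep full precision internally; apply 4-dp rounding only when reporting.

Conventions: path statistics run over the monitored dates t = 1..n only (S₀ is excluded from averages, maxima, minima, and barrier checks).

Under the martingale measure an up-move has probability p* = 0.4359; value the claim as the probability-weighted average of per-path payoffs, discounted 3 periods at R = 1.01.
Enumerate all 2^3 = 8 price paths (U = up ×1.23, D = down ×0.84); each path with k up-moves has probability p*^k·(1−p*)^(3−k).
DDD: Ā=49.1810, payoff=23.5090, prob=0.179504
UDD: Ā=72.0150, payoff=0.6750, prob=0.138708
DUD: Ā=63.0450, payoff=9.6450, prob=0.138708
UUD: Ā=92.3159, payoff=0.0000, prob=0.107183
DDU: Ā=55.5102, payoff=17.1798, prob=0.138708
UDU: Ā=81.2828, payoff=0.0000, prob=0.107183
DUU: Ā=72.3128, payoff=0.3772, prob=0.107183
UUU: Ā=105.8866, payoff=0.0000, prob=0.082823
Price = Σ prob·payoff / R^3 = 8.074811 / 1.030301 = 7.8373

price = 7.8373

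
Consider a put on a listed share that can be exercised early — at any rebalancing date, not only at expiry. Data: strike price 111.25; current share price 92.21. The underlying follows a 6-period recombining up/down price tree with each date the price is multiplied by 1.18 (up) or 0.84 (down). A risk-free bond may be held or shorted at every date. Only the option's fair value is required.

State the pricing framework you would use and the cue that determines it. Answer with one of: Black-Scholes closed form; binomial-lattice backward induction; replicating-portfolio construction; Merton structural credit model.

framework: binomial-lattice backward induction

Key observation: the defining feature is the embedded early-exercise option across 6 discrete dates on the spot-92.21 tree; pricing the strike-111.25 put means working backward with an exercise test at every node.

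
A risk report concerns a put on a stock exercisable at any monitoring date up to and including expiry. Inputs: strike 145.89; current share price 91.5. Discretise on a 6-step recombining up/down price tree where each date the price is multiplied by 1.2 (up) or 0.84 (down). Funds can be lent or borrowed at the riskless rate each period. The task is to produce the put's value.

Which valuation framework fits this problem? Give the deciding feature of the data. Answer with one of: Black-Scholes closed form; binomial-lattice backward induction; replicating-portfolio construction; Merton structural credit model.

Key observation: the put (strike 145.89 on spot 91.5) is American-style on a 6-step discrete price model, so the early-exercise decision at every node requires stepwise backward valuation — a closed form cannot price the exercise right.

framework: binomial-lattice backward induction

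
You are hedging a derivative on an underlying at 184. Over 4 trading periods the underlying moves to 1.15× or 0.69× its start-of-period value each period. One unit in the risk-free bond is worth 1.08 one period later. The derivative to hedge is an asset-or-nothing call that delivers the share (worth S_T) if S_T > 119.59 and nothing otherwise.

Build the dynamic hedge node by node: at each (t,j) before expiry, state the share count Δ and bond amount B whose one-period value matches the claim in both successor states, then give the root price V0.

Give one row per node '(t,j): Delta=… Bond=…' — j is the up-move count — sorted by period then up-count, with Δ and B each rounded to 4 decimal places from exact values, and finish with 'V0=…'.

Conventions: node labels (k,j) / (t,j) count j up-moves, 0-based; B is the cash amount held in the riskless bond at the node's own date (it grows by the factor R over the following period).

No-arbitrage ⇒ martingale measure with p* = (R−d)/(u−d) = 0.8478.
Payoffs at expiry: V(4,0)=0.0000, V(4,1)=0.0000, V(4,2)=0.0000, V(4,3)=193.0903, V(4,4)=321.8171
Node (3,0) S=60.4457: V=(p*·0.0000+(1−p*)·0.0000)/1.08=0.0000; Δ=(0.0000−0.0000)/(69.5125−41.7075)=0.0000; B=V−Δ·S=0.0000
Node (3,1) S=100.7428: V=(p*·0.0000+(1−p*)·0.0000)/1.08=0.0000; Δ=(0.0000−0.0000)/(115.8542−69.5125)=0.0000; B=V−Δ·S=0.0000
Node (3,2) S=167.9046: V=(p*·193.0903+(1−p*)·0.0000)/1.08=151.5805; Δ=(193.0903−0.0000)/(193.0903−115.8542)=2.5000; B=V−Δ·S=-268.1810
Node (3,3) S=279.8410: V=(p*·321.8171+(1−p*)·193.0903)/1.08=279.8410; Δ=(321.8171−193.0903)/(321.8171−193.0903)=1.0000; B=V−Δ·S=0.0000
Node (2,0) S=87.6024: V=(p*·0.0000+(1−p*)·0.0000)/1.08=0.0000; Δ=(0.0000−0.0000)/(100.7428−60.4457)=0.0000; B=V−Δ·S=0.0000
Node (2,1) S=146.0040: V=(p*·151.5805+(1−p*)·0.0000)/1.08=118.9944; Δ=(151.5805−0.0000)/(167.9046−100.7428)=2.2569; B=V−Δ·S=-210.5285
Node (2,2) S=243.3400: V=(p*·279.8410+(1−p*)·151.5805)/1.08=241.0399; Δ=(279.8410−151.5805)/(279.8410−167.9046)=1.1458; B=V−Δ·S=-37.7872
Node (1,0) S=126.9600: V=(p*·118.9944+(1−p*)·0.0000)/1.08=93.4135; Δ=(118.9944−0.0000)/(146.0040−87.6024)=2.0375; B=V−Δ·S=-165.2700
Node (1,1) S=211.6000: V=(p*·241.0399+(1−p*)·118.9944)/1.08=205.9887; Δ=(241.0399−118.9944)/(243.3400−146.0040)=1.2539; B=V−Δ·S=-59.3277
Node (0,0) S=184.0000: V=(p*·205.9887+(1−p*)·93.4135)/1.08=174.8682; Δ=(205.9887−93.4135)/(211.6000−126.9600)=1.3300; B=V−Δ·S=-69.8605
Check: Δ(0,0)·S0 + B(0,0) = 174.8682 = V0.

(0,0): Delta=1.3300 Bond=-69.8605
(1,0): Delta=2.0375 Bond=-165.2700
(1,1): Delta=1.2539 Bond=-59.3277
(2,0): Delta=0.0000 Bond=0.0000
(2,1): Delta=2.2569 Bond=-210.5285
(2,2): Delta=1.1458 Bond=-37.7872
(3,0): Delta=0.0000 Bond=0.0000
(3,1): Delta=0.0000 Bond=0.0000
(3,2): Delta=2.5000 Bond=-268.1810
(3,3): Delta=1.0000 Bond=0.0000
V0=174.8682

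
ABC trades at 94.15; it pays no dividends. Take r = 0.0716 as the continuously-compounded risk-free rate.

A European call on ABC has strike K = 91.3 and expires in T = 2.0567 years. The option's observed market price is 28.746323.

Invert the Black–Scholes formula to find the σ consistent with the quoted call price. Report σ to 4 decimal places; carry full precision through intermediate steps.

At σ = 0.4143 the Black–Scholes value reproduces the quote:
σ√T = 0.4143·√2.0567 = 0.594156
d₁ = (ln(S/K) + (r+σ²/2)T) / (σ√T) = (ln(94.15/91.3) + (0.0716+0.4143²/2)·2.0567) / 0.594156 = (0.030738 + 0.323770) / 0.594156 = 0.596660
d₂ = d₁ − σ√T = 0.596660 − 0.594156 = 0.002504
e^{−rT} = 0.863070
N(d₁) = 0.724633,  N(d₂) = 0.500999
V = S·N(d₁) − K·e^{−rT}·N(d₂) = 68.224164 − 39.477842 = 28.746323 (the quoted price), and the Black–Scholes price is strictly increasing in σ, so σ is unique

sigma = 0.4143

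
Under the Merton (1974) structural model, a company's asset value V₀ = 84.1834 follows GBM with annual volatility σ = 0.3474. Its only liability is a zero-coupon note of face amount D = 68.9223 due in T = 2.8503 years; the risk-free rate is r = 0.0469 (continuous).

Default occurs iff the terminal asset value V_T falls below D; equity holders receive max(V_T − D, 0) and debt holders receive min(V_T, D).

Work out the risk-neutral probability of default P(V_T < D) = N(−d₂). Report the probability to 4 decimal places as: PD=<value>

PD=0.3914

Equity is a call on the firm's assets struck at D = 68.9223:
d₁ = [ln(V₀/D) + (r + σ²/2)T] / (σ√T)
   = [ln(84.1834/68.9223) + (0.0469 + 0.5·0.3474²)·2.8503] / (0.3474·√2.8503)
   = [0.200018 + 0.305676] / 0.586510 = 0.862209
d₂ = d₁ − σ√T = 0.862209 − 0.586510 = 0.275699
risk-neutral PD = N(−d₂) = N(-0.275699) = 0.391389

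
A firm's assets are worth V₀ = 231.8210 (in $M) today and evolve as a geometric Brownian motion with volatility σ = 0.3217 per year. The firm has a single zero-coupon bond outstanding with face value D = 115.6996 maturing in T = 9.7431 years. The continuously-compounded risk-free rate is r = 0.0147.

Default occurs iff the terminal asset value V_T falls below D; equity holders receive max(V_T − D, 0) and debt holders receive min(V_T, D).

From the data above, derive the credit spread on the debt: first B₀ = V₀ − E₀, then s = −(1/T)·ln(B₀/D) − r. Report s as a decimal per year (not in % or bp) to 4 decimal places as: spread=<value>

Apply the equity-as-call identities (strike 115.6996, horizon 9.7431 years):
d₁ = [ln(V₀/D) + (r + σ²/2)T] / (σ√T)
   = [ln(231.8210/115.6996) + (0.0147 + 0.5·0.3217²)·9.7431] / (0.3217·√9.7431)
   = [0.694968 + 0.647385] / 1.004152 = 1.336802
d₂ = d₁ − σ√T = 1.336802 − 1.004152 = 0.332650
N(d₁) = 0.909356,  N(d₂) = 0.630301,  e^(−rT) = 0.866560
E₀ = V₀·N(d₁) − D·e^(−rT)·N(d₂)
   = 231.8210·0.909356 − 115.6996·0.866560·0.630301 = 147.613534
B₀ = V₀ − E₀ = 231.8210 − 147.613534 = 84.207466
spread = −(1/T)·ln(B₀/D) − r = −(1/9.7431)·ln(84.207466/115.6996) − 0.0147 = 0.01790909

spread=0.0179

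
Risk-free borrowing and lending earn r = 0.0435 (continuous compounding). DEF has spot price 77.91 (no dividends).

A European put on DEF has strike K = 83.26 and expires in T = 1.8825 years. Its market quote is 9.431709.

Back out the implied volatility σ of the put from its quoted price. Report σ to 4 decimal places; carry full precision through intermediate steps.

At σ = 0.2378 the Black–Scholes value reproduces the quote:
σ√T = 0.2378·√1.8825 = 0.326272
d₁ = (ln(S/K) + (r+σ²/2)T) / (σ√T) = (ln(77.91/83.26) + (0.0435+0.2378²/2)·1.8825) / 0.326272 = (-0.066414 + 0.135115) / 0.326272 = 0.210565
d₂ = d₁ − σ√T = 0.210565 − 0.326272 = -0.115707
e^{−rT} = 0.921374
N(−d₁) = 0.416613,  N(−d₂) = 0.546057
V = K·e^{−rT}·N(−d₂) − S·N(−d₁) = 41.890053 − 32.458345 = 9.431709 (matching the quote); vega is positive throughout, so no other σ reproduces this price

sigma = 0.2378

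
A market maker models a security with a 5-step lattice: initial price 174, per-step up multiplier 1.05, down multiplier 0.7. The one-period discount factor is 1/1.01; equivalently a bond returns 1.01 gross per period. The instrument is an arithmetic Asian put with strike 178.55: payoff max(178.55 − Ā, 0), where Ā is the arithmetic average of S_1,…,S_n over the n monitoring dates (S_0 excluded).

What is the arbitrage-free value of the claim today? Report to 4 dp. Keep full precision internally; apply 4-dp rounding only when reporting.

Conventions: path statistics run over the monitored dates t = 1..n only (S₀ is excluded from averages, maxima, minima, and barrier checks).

Set p* = 0.8857 (from d < R < u); the path-dependent value is the discounted p*-expectation over all price paths.
Enumerate all 2^5 = 32 price paths (U = up ×1.05, D = down ×0.7); each path with k up-moves has probability p*^k·(1−p*)^(5−k).
DDDDD: Ā=67.5527, payoff=110.9973, prob=0.000019
UDDDD: Ā=101.3291, payoff=77.2209, prob=0.000151
DUDDD: Ā=89.1491, payoff=89.4009, prob=0.000151
UUDDD: Ā=133.7236, payoff=44.8264, prob=0.001171
DDUDD: Ā=80.6231, payoff=97.9269, prob=0.000151
UDUDD: Ā=120.9346, payoff=57.6154, prob=0.001171
DUUDD: Ā=108.7546, payoff=69.7954, prob=0.001171
UUUDD: Ā=163.1319, payoff=15.4181, prob=0.009075
DDDUD: Ā=74.6549, payoff=103.8951, prob=0.000151
UDDUD: Ā=111.9823, payoff=66.5677, prob=0.001171
DUDUD: Ā=99.8023, payoff=78.7477, prob=0.001171
UUDUD: Ā=149.7035, payoff=28.8465, prob=0.009075
DDUUD: Ā=91.2763, payoff=87.2737, prob=0.001171
UDUUD: Ā=136.9145, payoff=41.6355, prob=0.009075
DUUUD: Ā=124.7345, payoff=53.8155, prob=0.009075
UUUUD: Ā=187.1017, payoff=0.0000, prob=0.070334
DDDDU: Ā=70.4771, payoff=108.0729, prob=0.000151
UDDDU: Ā=105.7157, payoff=72.8343, prob=0.001171
DUDDU: Ā=93.5357, payoff=85.0143, prob=0.001171
UUDDU: Ā=140.3036, payoff=38.2464, prob=0.009075
DDUDU: Ā=85.0097, payoff=93.5403, prob=0.001171
UDUDU: Ā=127.5146, payoff=51.0354, prob=0.009075
DUUDU: Ā=115.3346, payoff=63.2154, prob=0.009075
UUUDU: Ā=173.0018, payoff=5.5482, prob=0.070334
DDDUU: Ā=79.0415, payoff=99.5085, prob=0.001171
UDDUU: Ā=118.5623, payoff=59.9877, prob=0.009075
DUDUU: Ā=106.3823, payoff=72.1677, prob=0.009075
UUDUU: Ā=159.5734, payoff=18.9766, prob=0.070334
DDUUU: Ā=97.8563, payoff=80.6937, prob=0.009075
UDUUU: Ā=146.7844, payoff=31.7656, prob=0.070334
DUUUU: Ā=134.6044, payoff=43.9456, prob=0.070334
UUUUU: Ā=201.9066, payoff=0.0000, prob=0.545090
Price = Σ prob·payoff / R^5 = 12.592784 / 1.051010 = 11.9816

price = 11.9816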